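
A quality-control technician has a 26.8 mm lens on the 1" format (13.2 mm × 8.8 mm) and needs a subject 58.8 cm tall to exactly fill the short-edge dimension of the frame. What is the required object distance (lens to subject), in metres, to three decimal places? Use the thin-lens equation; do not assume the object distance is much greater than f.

1.818 m

W: 58.8 cm = 588 mm.
Magnification m = h/W = dᵢ/dₒ; combined with 1/f = 1/dₒ + 1/dᵢ this gives dₒ = f·(1 + W/h).
dₒ = 26.8 mm × (1 + 588/8.8) = 26.8 × 67.8182 ≈ 1817.527 mm = 1.81753 m.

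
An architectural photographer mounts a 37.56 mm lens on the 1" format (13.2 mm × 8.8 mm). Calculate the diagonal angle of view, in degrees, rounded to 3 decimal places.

23.850°

Sensor diagonal = √(13.2² + 8.8²) = √251.6800 ≈ 15.8644 mm.
Angle of view α = 2·arctan(d/2f) with d = 15.8644 mm and f = 37.56 mm.
d/2f = 0.21119; arctan(0.21119) ≈ 11.9249°, so α ≈ 23.8499°.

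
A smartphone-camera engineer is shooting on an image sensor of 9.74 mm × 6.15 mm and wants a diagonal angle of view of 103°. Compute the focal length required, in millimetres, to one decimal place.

4.6 mm

Sensor diagonal = √(9.74² + 6.15²) = √132.6901 ≈ 11.5191 mm.
From α = 2·arctan(d/2f) we get f = d / (2·tan(α/2)).
With d = 11.5191 mm and α/2 = 51.5°, tan(α/2) ≈ 1.25717, so f ≈ 11.5191 / 2.51434 ≈ 4.5814 mm.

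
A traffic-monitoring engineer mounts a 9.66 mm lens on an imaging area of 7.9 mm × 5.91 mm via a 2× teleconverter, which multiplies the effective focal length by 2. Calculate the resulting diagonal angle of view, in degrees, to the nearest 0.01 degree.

28.65°

Effective focal length f = 9.66 × 2 = 19.32 mm.
Sensor diagonal = √(7.9² + 5.91²) = √97.3381 ≈ 9.8660 mm.
α = 2·arctan(9.866 / (2 × 19.32)) = 2·arctan(0.25533) ≈ 28.6468°.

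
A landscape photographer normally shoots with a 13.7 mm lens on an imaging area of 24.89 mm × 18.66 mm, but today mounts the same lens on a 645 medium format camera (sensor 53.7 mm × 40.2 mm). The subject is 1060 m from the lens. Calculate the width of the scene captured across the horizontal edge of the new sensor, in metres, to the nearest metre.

The focal length stays 13.7 mm; the relevant sensor dimension is now w = 53.7 mm. Object distance dₒ = 1060 m = 1.06e+06 mm.
Thin-lens field width W = w·(dₒ − f)/f = 53.7 × (1.06e+06 − 13.7)/13.7 ≈ 4154836.811 mm = 4154.84 m.

4155 m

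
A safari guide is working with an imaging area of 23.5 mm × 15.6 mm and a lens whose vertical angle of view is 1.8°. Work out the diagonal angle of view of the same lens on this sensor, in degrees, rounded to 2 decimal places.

From the vertical AOV: f = 15.6 / (2·tan(0.9°)) = 15.6 / 0.03142 ≈ 496.5226 mm.
Sensor diagonal = √(23.5² + 15.6²) = √795.6100 ≈ 28.2066 mm.
Diagonal AOV = 2·arctan(28.2066 / (2 × 496.5226)) = 2·arctan(0.02840) ≈ 3.2540°.

3.25°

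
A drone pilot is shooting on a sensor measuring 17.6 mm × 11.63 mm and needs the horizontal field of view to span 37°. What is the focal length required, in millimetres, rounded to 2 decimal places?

26.30 mm

From α = 2·arctan(w/2f) we get f = w / (2·tan(α/2)).
With w = 17.6 mm and α/2 = 18.5°, tan(α/2) ≈ 0.33460, so f ≈ 17.6 / 0.66919 ≈ 26.3004 mm.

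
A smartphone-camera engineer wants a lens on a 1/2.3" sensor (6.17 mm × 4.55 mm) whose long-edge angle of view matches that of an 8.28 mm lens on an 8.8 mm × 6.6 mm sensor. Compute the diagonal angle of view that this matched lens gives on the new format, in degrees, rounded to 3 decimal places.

Equal long-edge AOV ⇒ f₂ = f₁ · 6.17/8.8 = 8.28 × 0.70114 ≈ 5.8054 mm.
Sensor diagonal = √(6.17² + 4.55²) = √58.7714 ≈ 7.6663 mm.
Diagonal AOV on the new format = 2·arctan(7.6663 / (2 × 5.8054)) = 2·arctan(0.66027) ≈ 66.8710°.

66.871°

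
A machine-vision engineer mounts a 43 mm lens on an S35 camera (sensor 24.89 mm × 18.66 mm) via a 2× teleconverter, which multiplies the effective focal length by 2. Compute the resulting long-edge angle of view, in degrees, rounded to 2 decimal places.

Effective focal length f = 43 × 2 = 86 mm.
α = 2·arctan(24.89 / (2 × 86)) = 2·arctan(0.14471) ≈ 16.4681°.

16.47°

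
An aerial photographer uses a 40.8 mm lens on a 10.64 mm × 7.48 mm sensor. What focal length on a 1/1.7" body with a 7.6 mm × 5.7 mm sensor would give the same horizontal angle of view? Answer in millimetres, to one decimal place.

Equal angle of view means equal width/f ratio, so f₂ = f₁ · (width₂/width₁) = 40.8 × 7.6/10.64.
f₂ = 40.8 × 0.71429 ≈ 29.143 mm.

29.1 mm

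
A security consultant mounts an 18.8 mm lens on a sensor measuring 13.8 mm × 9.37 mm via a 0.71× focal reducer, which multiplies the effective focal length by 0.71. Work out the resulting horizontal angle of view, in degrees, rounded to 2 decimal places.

54.67°

Effective focal length f = 18.8 × 0.71 = 13.348 mm.
α = 2·arctan(13.8 / (2 × 13.348)) = 2·arctan(0.51693) ≈ 54.6717°.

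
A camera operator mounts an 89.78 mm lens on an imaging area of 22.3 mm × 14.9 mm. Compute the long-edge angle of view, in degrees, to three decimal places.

14.159°

Angle of view α = 2·arctan(w/2f) with w = 22.3 mm and f = 89.78 mm.
w/2f = 0.12419; arctan(0.12419) ≈ 7.0795°, so α ≈ 14.1589°.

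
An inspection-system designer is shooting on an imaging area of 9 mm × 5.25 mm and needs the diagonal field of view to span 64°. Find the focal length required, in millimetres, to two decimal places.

8.34 mm

Sensor diagonal = √(9² + 5.25²) = √108.5625 ≈ 10.4193 mm.
From α = 2·arctan(d/2f) we get f = d / (2·tan(α/2)).
With d = 10.4193 mm and α/2 = 32°, tan(α/2) ≈ 0.62487, so f ≈ 10.4193 / 1.24974 ≈ 8.3372 mm.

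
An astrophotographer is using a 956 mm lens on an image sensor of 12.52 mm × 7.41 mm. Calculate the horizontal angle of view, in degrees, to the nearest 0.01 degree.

Angle of view α = 2·arctan(w/2f) with w = 12.52 mm and f = 956 mm.
w/2f = 0.00655; arctan(0.00655) ≈ 0.3752°, so α ≈ 0.7503°.

0.75°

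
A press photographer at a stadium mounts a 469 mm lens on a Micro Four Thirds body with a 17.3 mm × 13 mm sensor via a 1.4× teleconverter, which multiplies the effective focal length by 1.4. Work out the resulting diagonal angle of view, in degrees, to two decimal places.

1.89°

Effective focal length f = 469 × 1.4 = 656.6 mm.
Sensor diagonal = √(17.3² + 13²) = √468.2900 ≈ 21.6400 mm.
α = 2·arctan(21.640 / (2 × 656.6)) = 2·arctan(0.01648) ≈ 1.8882°.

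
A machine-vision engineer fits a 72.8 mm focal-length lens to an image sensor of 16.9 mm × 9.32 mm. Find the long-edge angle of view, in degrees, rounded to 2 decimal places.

Angle of view α = 2·arctan(w/2f) with w = 16.9 mm and f = 72.8 mm.
w/2f = 0.11607; arctan(0.11607) ≈ 6.6208°, so α ≈ 13.2416°.

13.24°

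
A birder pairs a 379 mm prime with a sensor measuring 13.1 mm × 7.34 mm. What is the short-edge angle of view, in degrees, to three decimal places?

1.110°

Angle of view α = 2·arctan(h/2f) with h = 7.34 mm and f = 379 mm.
h/2f = 0.00968; arctan(0.00968) ≈ 0.5548°, so α ≈ 1.1096°.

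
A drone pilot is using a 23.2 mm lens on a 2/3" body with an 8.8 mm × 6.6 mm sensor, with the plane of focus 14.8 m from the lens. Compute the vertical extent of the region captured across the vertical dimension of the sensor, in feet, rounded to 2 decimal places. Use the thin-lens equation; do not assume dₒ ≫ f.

13.79 ft

dₒ: 14.8 m = 14800 mm.
Similar triangles through the lens centre give W/dₒ = h/dᵢ; with 1/f = 1/dₒ + 1/dᵢ this gives W = h·(dₒ − f)/f.
W = 6.6 mm × (14800 − 23.2) / 23.2 = 6.6 × 636.9310 ≈ 4203.745 mm = 4203.745/304.8 ft = 13.7918 ft.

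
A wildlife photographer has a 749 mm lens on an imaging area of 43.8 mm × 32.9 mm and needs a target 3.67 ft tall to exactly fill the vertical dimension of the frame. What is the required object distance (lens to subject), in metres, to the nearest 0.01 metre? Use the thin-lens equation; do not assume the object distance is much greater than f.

26.22 m

W: 3.67 ft × 304.8 mm/ft = 1118.62 mm.
Magnification m = h/W = dᵢ/dₒ; combined with 1/f = 1/dₒ + 1/dᵢ this gives dₒ = f·(1 + W/h).
dₒ = 749 mm × (1 + 1118.62/32.9) = 749 × 35.0005 ≈ 26215.363 mm = 26.2154 m.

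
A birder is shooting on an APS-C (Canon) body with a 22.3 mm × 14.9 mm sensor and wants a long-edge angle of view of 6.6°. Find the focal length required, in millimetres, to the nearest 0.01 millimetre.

193.38 mm

From α = 2·arctan(w/2f) we get f = w / (2·tan(α/2)).
With w = 22.3 mm and α/2 = 3.3°, tan(α/2) ≈ 0.05766, so f ≈ 22.3 / 0.11532 ≈ 193.3762 mm.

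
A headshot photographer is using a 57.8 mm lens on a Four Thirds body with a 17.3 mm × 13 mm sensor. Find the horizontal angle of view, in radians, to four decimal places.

Angle of view α = 2·arctan(w/2f) with w = 17.3 mm and f = 57.8 mm.
w/2f = 0.14965; arctan(0.14965) ≈ 0.1486 rad, so α ≈ 0.2971 rad.

0.2971 rad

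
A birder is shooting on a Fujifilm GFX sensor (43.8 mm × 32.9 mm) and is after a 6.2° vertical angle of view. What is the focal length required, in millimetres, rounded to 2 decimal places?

From α = 2·arctan(h/2f) we get f = h / (2·tan(α/2)).
With h = 32.9 mm and α/2 = 3.1°, tan(α/2) ≈ 0.05416, so f ≈ 32.9 / 0.10832 ≈ 303.7405 mm.

303.74 mm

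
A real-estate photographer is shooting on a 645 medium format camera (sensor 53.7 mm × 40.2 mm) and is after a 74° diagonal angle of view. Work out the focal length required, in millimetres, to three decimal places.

Sensor diagonal = √(53.7² + 40.2²) = √4499.7300 ≈ 67.0800 mm.
From α = 2·arctan(d/2f) we get f = d / (2·tan(α/2)).
With d = 67.0800 mm and α/2 = 37°, tan(α/2) ≈ 0.75355, so f ≈ 67.0800 / 1.50711 ≈ 44.5091 mm.

44.509 mm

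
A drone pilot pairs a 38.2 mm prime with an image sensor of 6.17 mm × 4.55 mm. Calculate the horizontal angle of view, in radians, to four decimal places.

Angle of view α = 2·arctan(w/2f) with w = 6.17 mm and f = 38.2 mm.
w/2f = 0.08076; arctan(0.08076) ≈ 0.0806 rad, so α ≈ 0.1612 rad.

0.1612 rad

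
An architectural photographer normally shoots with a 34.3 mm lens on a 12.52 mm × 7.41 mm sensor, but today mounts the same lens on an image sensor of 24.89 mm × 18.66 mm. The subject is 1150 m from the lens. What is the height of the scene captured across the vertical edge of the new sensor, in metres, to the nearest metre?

626 m

The focal length stays 34.3 mm; the relevant sensor dimension is now h = 18.66 mm. Object distance dₒ = 1150 m = 1.15e+06 mm.
Thin-lens field height W = h·(dₒ − f)/f = 18.66 × (1.15e+06 − 34.3)/34.3 ≈ 625608.162 mm = 625.608 m.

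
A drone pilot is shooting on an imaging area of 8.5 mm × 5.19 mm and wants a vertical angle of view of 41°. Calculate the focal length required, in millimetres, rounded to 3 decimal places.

From α = 2·arctan(h/2f) we get f = h / (2·tan(α/2)).
With h = 5.19 mm and α/2 = 20.5°, tan(α/2) ≈ 0.37388, so f ≈ 5.19 / 0.74777 ≈ 6.9406 mm.

6.941 mm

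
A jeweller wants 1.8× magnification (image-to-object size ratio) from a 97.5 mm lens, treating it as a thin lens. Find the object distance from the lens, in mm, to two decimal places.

151.67 mm

With m = dᵢ/dₒ and 1/f = 1/dₒ + 1/dᵢ, substituting dᵢ = m·dₒ gives 1/f = (1 + 1/m)/dₒ, hence dₒ = f·(1 + 1/m).
dₒ = 97.5 × (1 + 1/1.8) = 97.5 × 1.55556 ≈ 151.667 mm.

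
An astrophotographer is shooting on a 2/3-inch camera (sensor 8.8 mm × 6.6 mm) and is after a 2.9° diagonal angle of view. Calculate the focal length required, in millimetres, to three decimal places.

Sensor diagonal = √(8.8² + 6.6²) = √121.0000 ≈ 11.0000 mm.
From α = 2·arctan(d/2f) we get f = d / (2·tan(α/2)).
With d = 11.0000 mm and α/2 = 1.45°, tan(α/2) ≈ 0.02531, so f ≈ 11.0000 / 0.05063 ≈ 217.2824 mm.

217.282 mm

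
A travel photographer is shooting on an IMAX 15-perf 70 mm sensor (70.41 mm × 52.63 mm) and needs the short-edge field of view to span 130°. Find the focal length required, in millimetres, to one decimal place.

12.3 mm

From α = 2·arctan(h/2f) we get f = h / (2·tan(α/2)).
With h = 52.63 mm and α/2 = 65°, tan(α/2) ≈ 2.14451, so f ≈ 52.63 / 4.28901 ≈ 12.2709 mm.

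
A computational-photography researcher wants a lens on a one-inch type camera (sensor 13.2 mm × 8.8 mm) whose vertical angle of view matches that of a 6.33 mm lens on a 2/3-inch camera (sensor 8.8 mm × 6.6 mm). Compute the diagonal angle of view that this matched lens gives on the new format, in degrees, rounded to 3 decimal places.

Equal vertical AOV ⇒ f₂ = f₁ · 8.8/6.6 = 6.33 × 1.33333 ≈ 8.4400 mm.
Sensor diagonal = √(13.2² + 8.8²) = √251.6800 ≈ 15.8644 mm.
Diagonal AOV on the new format = 2·arctan(15.8644 / (2 × 8.4400)) = 2·arctan(0.93984) ≈ 86.4471°.

86.447°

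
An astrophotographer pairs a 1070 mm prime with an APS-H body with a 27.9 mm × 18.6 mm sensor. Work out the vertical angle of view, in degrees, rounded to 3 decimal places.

0.996°

Angle of view α = 2·arctan(h/2f) with h = 18.6 mm and f = 1070 mm.
h/2f = 0.00869; arctan(0.00869) ≈ 0.4980°, so α ≈ 0.9960°.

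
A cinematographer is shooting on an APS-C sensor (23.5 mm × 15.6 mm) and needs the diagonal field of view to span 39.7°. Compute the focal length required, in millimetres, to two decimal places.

Sensor diagonal = √(23.5² + 15.6²) = √795.6100 ≈ 28.2066 mm.
From α = 2·arctan(d/2f) we get f = d / (2·tan(α/2)).
With d = 28.2066 mm and α/2 = 19.85°, tan(α/2) ≈ 0.36101, so f ≈ 28.2066 / 0.72202 ≈ 39.0664 mm.

39.07 mm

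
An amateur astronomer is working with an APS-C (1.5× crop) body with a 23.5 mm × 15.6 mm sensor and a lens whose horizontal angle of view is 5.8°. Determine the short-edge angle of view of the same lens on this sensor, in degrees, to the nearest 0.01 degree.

3.85°

From the horizontal AOV: f = 23.5 / (2·tan(2.9°)) = 23.5 / 0.10132 ≈ 231.9484 mm.
Short-edge AOV = 2·arctan(15.6 / (2 × 231.9484)) = 2·arctan(0.03363) ≈ 3.8521°.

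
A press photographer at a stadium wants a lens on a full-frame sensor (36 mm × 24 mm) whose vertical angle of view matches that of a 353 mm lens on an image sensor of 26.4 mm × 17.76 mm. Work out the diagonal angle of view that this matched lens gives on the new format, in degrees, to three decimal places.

5.193°

Equal vertical AOV ⇒ f₂ = f₁ · 24/17.76 = 353 × 1.35135 ≈ 477.0270 mm.
Sensor diagonal = √(36² + 24²) = √1872.0000 ≈ 43.2666 mm.
Diagonal AOV on the new format = 2·arctan(43.2666 / (2 × 477.0270)) = 2·arctan(0.04535) ≈ 5.1932°.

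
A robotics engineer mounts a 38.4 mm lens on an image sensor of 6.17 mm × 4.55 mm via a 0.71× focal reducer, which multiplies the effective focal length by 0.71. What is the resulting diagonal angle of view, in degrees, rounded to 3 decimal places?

Effective focal length f = 38.4 × 0.71 = 27.264 mm.
Sensor diagonal = √(6.17² + 4.55²) = √58.7714 ≈ 7.6663 mm.
α = 2·arctan(7.666 / (2 × 27.264)) = 2·arctan(0.14059) ≈ 16.0059°.

16.006°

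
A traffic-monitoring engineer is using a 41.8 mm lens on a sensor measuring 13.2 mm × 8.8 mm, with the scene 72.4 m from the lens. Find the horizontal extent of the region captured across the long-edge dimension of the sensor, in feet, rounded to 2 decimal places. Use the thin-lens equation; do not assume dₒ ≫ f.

dₒ: 72.4 m = 72400 mm.
Similar triangles through the lens centre give W/dₒ = w/dᵢ; with 1/f = 1/dₒ + 1/dᵢ this gives W = w·(dₒ − f)/f.
W = 13.2 mm × (72400 − 41.8) / 41.8 = 13.2 × 1731.0574 ≈ 22849.958 mm = 22849.958/304.8 ft = 74.9671 ft.

74.97 ft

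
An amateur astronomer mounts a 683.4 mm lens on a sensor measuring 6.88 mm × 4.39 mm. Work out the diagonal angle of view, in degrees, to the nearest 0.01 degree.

Sensor diagonal = √(6.88² + 4.39²) = √66.6065 ≈ 8.1613 mm.
Angle of view α = 2·arctan(d/2f) with d = 8.1613 mm and f = 683.4 mm.
d/2f = 0.00597; arctan(0.00597) ≈ 0.3421°, so α ≈ 0.6842°.

0.68°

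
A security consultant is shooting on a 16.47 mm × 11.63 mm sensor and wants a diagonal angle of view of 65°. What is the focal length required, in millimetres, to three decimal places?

Sensor diagonal = √(16.47² + 11.63²) = √406.5178 ≈ 20.1623 mm.
From α = 2·arctan(d/2f) we get f = d / (2·tan(α/2)).
With d = 20.1623 mm and α/2 = 32.5°, tan(α/2) ≈ 0.63707, so f ≈ 20.1623 / 1.27414 ≈ 15.8242 mm.

15.824 mm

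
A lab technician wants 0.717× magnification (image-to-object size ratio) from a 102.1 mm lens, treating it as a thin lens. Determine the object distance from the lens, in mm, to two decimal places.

244.50 mm

With m = dᵢ/dₒ and 1/f = 1/dₒ + 1/dᵢ, substituting dᵢ = m·dₒ gives 1/f = (1 + 1/m)/dₒ, hence dₒ = f·(1 + 1/m).
dₒ = 102.1 × (1 + 1/0.717) = 102.1 × 2.39470 ≈ 244.499 mm.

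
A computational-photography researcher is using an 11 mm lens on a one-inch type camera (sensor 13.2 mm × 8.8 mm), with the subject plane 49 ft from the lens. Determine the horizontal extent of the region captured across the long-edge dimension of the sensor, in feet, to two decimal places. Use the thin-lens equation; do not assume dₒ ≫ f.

58.76 ft

dₒ: 49 ft × 304.8 mm/ft = 14935.20 mm.
Similar triangles through the lens centre give W/dₒ = w/dᵢ; with 1/f = 1/dₒ + 1/dᵢ this gives W = w·(dₒ − f)/f.
W = 13.2 mm × (14935.2 − 11) / 11 = 13.2 × 1356.7454 ≈ 17909.039 mm = 17909.039/304.8 ft = 58.7567 ft.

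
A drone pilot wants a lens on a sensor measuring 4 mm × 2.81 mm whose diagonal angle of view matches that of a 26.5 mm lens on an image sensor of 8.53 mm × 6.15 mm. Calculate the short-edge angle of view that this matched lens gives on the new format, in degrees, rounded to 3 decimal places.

Sensor diagonal = √(8.53² + 6.15²) = √110.5834 ≈ 10.5159 mm.
Sensor diagonal = √(4² + 2.81²) = √23.8961 ≈ 4.8884 mm.
Equal diagonal AOV ⇒ f₂ = f₁ · 4.8884/10.5159 = 26.5 × 0.46486 ≈ 12.3187 mm.
Short-edge AOV on the new format = 2·arctan(2.81 / (2 × 12.3187)) = 2·arctan(0.11405) ≈ 13.0134°.

13.013°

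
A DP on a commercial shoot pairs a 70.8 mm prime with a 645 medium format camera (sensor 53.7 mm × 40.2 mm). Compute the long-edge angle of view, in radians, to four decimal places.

0.7250 rad

Angle of view α = 2·arctan(w/2f) with w = 53.7 mm and f = 70.8 mm.
w/2f = 0.37924; arctan(0.37924) ≈ 0.3625 rad, so α ≈ 0.7250 rad.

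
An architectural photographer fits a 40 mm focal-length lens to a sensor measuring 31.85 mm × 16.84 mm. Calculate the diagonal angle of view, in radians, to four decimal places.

Sensor diagonal = √(31.85² + 16.84²) = √1298.0081 ≈ 36.0279 mm.
Angle of view α = 2·arctan(d/2f) with d = 36.0279 mm and f = 40 mm.
d/2f = 0.45035; arctan(0.45035) ≈ 0.4231 rad, so α ≈ 0.8463 rad.

0.8463 rad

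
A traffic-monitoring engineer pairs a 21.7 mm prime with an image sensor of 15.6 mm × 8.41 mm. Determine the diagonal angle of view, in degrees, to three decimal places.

44.426°

Sensor diagonal = √(15.6² + 8.41²) = √314.0881 ≈ 17.7225 mm.
Angle of view α = 2·arctan(d/2f) with d = 17.7225 mm and f = 21.7 mm.
d/2f = 0.40835; arctan(0.40835) ≈ 22.2128°, so α ≈ 44.4256°.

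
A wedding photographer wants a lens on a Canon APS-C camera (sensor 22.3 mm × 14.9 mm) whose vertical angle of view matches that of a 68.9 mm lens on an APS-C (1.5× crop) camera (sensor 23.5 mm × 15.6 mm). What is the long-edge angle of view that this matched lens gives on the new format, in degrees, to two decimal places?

Equal vertical AOV ⇒ f₂ = f₁ · 14.9/15.6 = 68.9 × 0.95513 ≈ 65.8083 mm.
Long-edge AOV on the new format = 2·arctan(22.3 / (2 × 65.8083)) = 2·arctan(0.16943) ≈ 19.2328°.

19.23°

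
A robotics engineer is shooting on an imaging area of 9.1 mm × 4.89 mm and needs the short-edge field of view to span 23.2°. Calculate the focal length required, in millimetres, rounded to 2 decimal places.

From α = 2·arctan(h/2f) we get f = h / (2·tan(α/2)).
With h = 4.89 mm and α/2 = 11.6°, tan(α/2) ≈ 0.20527, so f ≈ 4.89 / 0.41054 ≈ 11.9111 mm.

11.91 mm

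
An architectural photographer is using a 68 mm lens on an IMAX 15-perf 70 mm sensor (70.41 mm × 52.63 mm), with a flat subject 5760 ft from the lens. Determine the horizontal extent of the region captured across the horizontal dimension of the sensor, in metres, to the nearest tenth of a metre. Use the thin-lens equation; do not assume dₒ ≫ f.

1817.8 m

dₒ: 5760 ft × 304.8 mm/ft = 1755647.94 mm.
Similar triangles through the lens centre give W/dₒ = w/dᵢ; with 1/f = 1/dₒ + 1/dᵢ this gives W = w·(dₒ − f)/f.
W = 70.41 mm × (1.75565e+06 − 68) / 68 = 70.41 × 25817.3521 ≈ 1817799.762 mm = 1817.8 m.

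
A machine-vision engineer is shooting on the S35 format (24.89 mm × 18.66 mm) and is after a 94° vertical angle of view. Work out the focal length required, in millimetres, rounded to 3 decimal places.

8.700 mm

From α = 2·arctan(h/2f) we get f = h / (2·tan(α/2)).
With h = 18.66 mm and α/2 = 47°, tan(α/2) ≈ 1.07237, so f ≈ 18.66 / 2.14474 ≈ 8.7004 mm.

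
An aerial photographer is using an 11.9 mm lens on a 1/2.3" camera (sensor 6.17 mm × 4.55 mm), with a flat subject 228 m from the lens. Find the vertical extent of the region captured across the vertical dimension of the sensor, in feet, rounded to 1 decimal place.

286.0 ft

dₒ: 228 m = 228000 mm.
Similar triangles through the lens centre give W/dₒ = h/dᵢ; with 1/f = 1/dₒ + 1/dᵢ this gives W = h·(dₒ − f)/f.
W = 4.55 mm × (228000 − 11.9) / 11.9 = 4.55 × 19158.6639 ≈ 87171.921 mm = 87171.921/304.8 ft = 285.997 ft.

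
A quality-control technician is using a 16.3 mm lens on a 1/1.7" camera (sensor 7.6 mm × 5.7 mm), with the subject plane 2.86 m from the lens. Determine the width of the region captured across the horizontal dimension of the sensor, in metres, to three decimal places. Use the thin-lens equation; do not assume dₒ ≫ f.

1.326 m

dₒ: 2.86 m = 2860 mm.
Similar triangles through the lens centre give W/dₒ = w/dᵢ; with 1/f = 1/dₒ + 1/dᵢ this gives W = w·(dₒ − f)/f.
W = 7.6 mm × (2860 − 16.3) / 16.3 = 7.6 × 174.4601 ≈ 1325.897 mm = 1.3259 m.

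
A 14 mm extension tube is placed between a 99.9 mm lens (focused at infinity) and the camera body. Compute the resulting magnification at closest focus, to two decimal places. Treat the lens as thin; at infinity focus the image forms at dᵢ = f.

0.14×

The tube moves the image plane from f to f + e, so dᵢ = 99.9 + 14 = 113.9 mm. Focus is achieved when 1/f = 1/dₒ + 1/dᵢ, giving dₒ = 1/(1/f − 1/(f+e)).
Magnification m = dᵢ/dₒ = (f+e)·(1/f − 1/(f+e)) = e/f = 14/99.9 ≈ 0.1401.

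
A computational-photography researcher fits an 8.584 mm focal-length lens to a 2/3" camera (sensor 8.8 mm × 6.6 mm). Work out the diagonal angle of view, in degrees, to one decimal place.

65.3°

Sensor diagonal = √(8.8² + 6.6²) = √121.0000 ≈ 11.0000 mm.
Angle of view α = 2·arctan(d/2f) with d = 11.0000 mm and f = 8.584 mm.
d/2f = 0.64073; arctan(0.64073) ≈ 32.6488°, so α ≈ 65.2976°.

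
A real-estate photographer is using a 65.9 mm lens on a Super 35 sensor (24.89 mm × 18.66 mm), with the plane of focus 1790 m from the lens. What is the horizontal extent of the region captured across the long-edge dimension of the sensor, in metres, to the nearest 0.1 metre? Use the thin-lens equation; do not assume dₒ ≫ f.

dₒ: 1790 m = 1.79e+06 mm.
Similar triangles through the lens centre give W/dₒ = w/dᵢ; with 1/f = 1/dₒ + 1/dᵢ this gives W = w·(dₒ − f)/f.
W = 24.89 mm × (1.79e+06 − 65.9) / 65.9 = 24.89 × 27161.3672 ≈ 676046.430 mm = 676.046 m.

676.0 m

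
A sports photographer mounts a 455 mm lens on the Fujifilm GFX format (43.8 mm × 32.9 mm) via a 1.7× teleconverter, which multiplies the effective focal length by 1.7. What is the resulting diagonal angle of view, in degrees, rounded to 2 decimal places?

Effective focal length f = 455 × 1.7 = 773.5 mm.
Sensor diagonal = √(43.8² + 32.9²) = √3000.8500 ≈ 54.7800 mm.
α = 2·arctan(54.780 / (2 × 773.5)) = 2·arctan(0.03541) ≈ 4.0560°.

4.06°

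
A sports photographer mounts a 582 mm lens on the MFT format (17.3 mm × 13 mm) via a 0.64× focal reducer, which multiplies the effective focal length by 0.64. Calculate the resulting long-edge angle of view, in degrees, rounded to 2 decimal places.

Effective focal length f = 582 × 0.64 = 372.48 mm.
α = 2·arctan(17.3 / (2 × 372.48)) = 2·arctan(0.02322) ≈ 2.6606°.

2.66°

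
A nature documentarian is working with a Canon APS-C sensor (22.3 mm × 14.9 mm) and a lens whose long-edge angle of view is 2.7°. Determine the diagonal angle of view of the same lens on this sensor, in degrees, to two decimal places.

From the long-edge AOV: f = 22.3 / (2·tan(1.35°)) = 22.3 / 0.04713 ≈ 473.1331 mm.
Sensor diagonal = √(22.3² + 14.9²) = √719.3000 ≈ 26.8198 mm.
Diagonal AOV = 2·arctan(26.8198 / (2 × 473.1331)) = 2·arctan(0.02834) ≈ 3.2470°.

3.25°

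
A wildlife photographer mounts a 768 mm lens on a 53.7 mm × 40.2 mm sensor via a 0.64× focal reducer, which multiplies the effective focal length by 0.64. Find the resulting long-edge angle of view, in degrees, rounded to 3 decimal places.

6.254°

Effective focal length f = 768 × 0.64 = 491.52 mm.
α = 2·arctan(53.7 / (2 × 491.52)) = 2·arctan(0.05463) ≈ 6.2535°.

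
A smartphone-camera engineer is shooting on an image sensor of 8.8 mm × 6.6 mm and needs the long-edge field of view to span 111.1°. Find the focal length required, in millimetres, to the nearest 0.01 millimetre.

From α = 2·arctan(w/2f) we get f = w / (2·tan(α/2)).
With w = 8.8 mm and α/2 = 55.55°, tan(α/2) ≈ 1.45773, so f ≈ 8.8 / 2.91547 ≈ 3.0184 mm.

3.02 mm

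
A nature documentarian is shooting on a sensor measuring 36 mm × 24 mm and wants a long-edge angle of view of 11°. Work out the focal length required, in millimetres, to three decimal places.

From α = 2·arctan(w/2f) we get f = w / (2·tan(α/2)).
With w = 36 mm and α/2 = 5.5°, tan(α/2) ≈ 0.09629, so f ≈ 36 / 0.19258 ≈ 186.9371 mm.

186.937 mm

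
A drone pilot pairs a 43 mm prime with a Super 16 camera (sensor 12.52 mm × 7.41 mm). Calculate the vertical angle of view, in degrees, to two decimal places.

Angle of view α = 2·arctan(h/2f) with h = 7.41 mm and f = 43 mm.
h/2f = 0.08616; arctan(0.08616) ≈ 4.9246°, so α ≈ 9.8492°.

9.85°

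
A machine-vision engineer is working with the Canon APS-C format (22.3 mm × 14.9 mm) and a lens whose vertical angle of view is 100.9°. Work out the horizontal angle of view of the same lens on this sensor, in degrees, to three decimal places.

From the vertical AOV: f = 14.9 / (2·tan(50.45°)) = 14.9 / 2.42188 ≈ 6.1522 mm.
Horizontal AOV = 2·arctan(22.3 / (2 × 6.1522)) = 2·arctan(1.81235) ≈ 122.2228°.

122.223°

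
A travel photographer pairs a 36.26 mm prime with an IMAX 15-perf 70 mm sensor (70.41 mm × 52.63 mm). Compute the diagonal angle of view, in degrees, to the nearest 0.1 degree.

101.0°

Sensor diagonal = √(70.41² + 52.63²) = √7727.4850 ≈ 87.9061 mm.
Angle of view α = 2·arctan(d/2f) with d = 87.9061 mm and f = 36.26 mm.
d/2f = 1.21216; arctan(1.21216) ≈ 50.4784°, so α ≈ 100.9567°.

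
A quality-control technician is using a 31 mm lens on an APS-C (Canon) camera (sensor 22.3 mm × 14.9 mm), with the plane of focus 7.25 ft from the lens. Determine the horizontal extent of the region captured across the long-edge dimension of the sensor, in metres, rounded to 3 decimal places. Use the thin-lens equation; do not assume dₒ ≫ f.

1.567 m

dₒ: 7.25 ft × 304.8 mm/ft = 2209.80 mm.
Similar triangles through the lens centre give W/dₒ = w/dᵢ; with 1/f = 1/dₒ + 1/dᵢ this gives W = w·(dₒ − f)/f.
W = 22.3 mm × (2209.8 − 31) / 31 = 22.3 × 70.2839 ≈ 1567.330 mm = 1.56733 m.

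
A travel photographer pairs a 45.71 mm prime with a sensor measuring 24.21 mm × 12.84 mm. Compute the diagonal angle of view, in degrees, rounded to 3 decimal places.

Sensor diagonal = √(24.21² + 12.84²) = √750.9897 ≈ 27.4042 mm.
Angle of view α = 2·arctan(d/2f) with d = 27.4042 mm and f = 45.71 mm.
d/2f = 0.29976; arctan(0.29976) ≈ 16.6867°, so α ≈ 33.3734°.

33.373°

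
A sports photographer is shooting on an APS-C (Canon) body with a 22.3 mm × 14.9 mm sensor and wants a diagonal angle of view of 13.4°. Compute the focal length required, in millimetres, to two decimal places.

Sensor diagonal = √(22.3² + 14.9²) = √719.3000 ≈ 26.8198 mm.
From α = 2·arctan(d/2f) we get f = d / (2·tan(α/2)).
With d = 26.8198 mm and α/2 = 6.7°, tan(α/2) ≈ 0.11747, so f ≈ 26.8198 / 0.23495 ≈ 114.1529 mm.

114.15 mm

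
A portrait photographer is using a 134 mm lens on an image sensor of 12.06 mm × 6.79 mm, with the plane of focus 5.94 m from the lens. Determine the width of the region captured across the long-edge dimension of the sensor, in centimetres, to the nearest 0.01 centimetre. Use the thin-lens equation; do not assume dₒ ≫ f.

dₒ: 5.94 m = 5940 mm.
Similar triangles through the lens centre give W/dₒ = w/dᵢ; with 1/f = 1/dₒ + 1/dᵢ this gives W = w·(dₒ − f)/f.
W = 12.06 mm × (5940 − 134) / 134 = 12.06 × 43.3284 ≈ 522.540 mm = 52.254 cm.

52.25 cm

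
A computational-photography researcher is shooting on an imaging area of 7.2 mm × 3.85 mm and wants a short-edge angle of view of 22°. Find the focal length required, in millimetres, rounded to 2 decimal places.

9.90 mm

From α = 2·arctan(h/2f) we get f = h / (2·tan(α/2)).
With h = 3.85 mm and α/2 = 11°, tan(α/2) ≈ 0.19438, so f ≈ 3.85 / 0.38876 ≈ 9.9033 mm.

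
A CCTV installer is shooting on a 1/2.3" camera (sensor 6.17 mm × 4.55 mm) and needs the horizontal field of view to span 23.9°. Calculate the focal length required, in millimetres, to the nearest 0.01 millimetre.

From α = 2·arctan(w/2f) we get f = w / (2·tan(α/2)).
With w = 6.17 mm and α/2 = 11.95°, tan(α/2) ≈ 0.21164, so f ≈ 6.17 / 0.42329 ≈ 14.5763 mm.

14.58 mm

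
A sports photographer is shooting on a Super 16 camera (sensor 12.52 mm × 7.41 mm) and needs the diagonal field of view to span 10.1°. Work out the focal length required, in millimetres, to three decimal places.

82.318 mm

Sensor diagonal = √(12.52² + 7.41²) = √211.6585 ≈ 14.5485 mm.
From α = 2·arctan(d/2f) we get f = d / (2·tan(α/2)).
With d = 14.5485 mm and α/2 = 5.05°, tan(α/2) ≈ 0.08837, so f ≈ 14.5485 / 0.17674 ≈ 82.3176 mm.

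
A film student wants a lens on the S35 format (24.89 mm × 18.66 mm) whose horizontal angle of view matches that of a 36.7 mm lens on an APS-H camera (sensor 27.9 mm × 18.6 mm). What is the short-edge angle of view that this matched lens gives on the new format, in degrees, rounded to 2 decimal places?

Equal horizontal AOV ⇒ f₂ = f₁ · 24.89/27.9 = 36.7 × 0.89211 ≈ 32.7406 mm.
Short-edge AOV on the new format = 2·arctan(18.66 / (2 × 32.7406)) = 2·arctan(0.28497) ≈ 31.8116°.

31.81°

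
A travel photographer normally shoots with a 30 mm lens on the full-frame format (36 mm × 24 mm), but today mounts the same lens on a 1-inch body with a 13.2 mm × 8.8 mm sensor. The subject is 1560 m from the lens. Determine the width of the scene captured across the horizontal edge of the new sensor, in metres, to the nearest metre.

The focal length stays 30 mm; the relevant sensor dimension is now w = 13.2 mm. Object distance dₒ = 1560 m = 1.56e+06 mm.
Thin-lens field width W = w·(dₒ − f)/f = 13.2 × (1.56e+06 − 30)/30 ≈ 686386.800 mm = 686.387 m.

686 m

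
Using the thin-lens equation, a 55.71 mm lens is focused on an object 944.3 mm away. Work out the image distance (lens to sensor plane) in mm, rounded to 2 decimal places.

59.20 mm

1/dᵢ = 1/f − 1/dₒ = 1/55.71 − 1/944.3 = 0.0168911 mm⁻¹.
dᵢ = 1/0.0168911 ≈ 59.2027 mm.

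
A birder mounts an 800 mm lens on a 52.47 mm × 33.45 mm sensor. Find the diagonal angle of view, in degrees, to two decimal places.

4.45°

Sensor diagonal = √(52.47² + 33.45²) = √3872.0034 ≈ 62.2254 mm.
Angle of view α = 2·arctan(d/2f) with d = 62.2254 mm and f = 800 mm.
d/2f = 0.03889; arctan(0.03889) ≈ 2.2272°, so α ≈ 4.4543°.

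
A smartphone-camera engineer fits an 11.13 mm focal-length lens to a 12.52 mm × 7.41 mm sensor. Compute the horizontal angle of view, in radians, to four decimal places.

Angle of view α = 2·arctan(w/2f) with w = 12.52 mm and f = 11.13 mm.
w/2f = 0.56244; arctan(0.56244) ≈ 0.5123 rad, so α ≈ 1.0247 rad.

1.0247 rad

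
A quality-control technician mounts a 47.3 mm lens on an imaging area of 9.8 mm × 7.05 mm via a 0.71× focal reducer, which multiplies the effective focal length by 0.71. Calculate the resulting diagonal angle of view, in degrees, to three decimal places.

20.379°

Effective focal length f = 47.3 × 0.71 = 33.583 mm.
Sensor diagonal = √(9.8² + 7.05²) = √145.7425 ≈ 12.0724 mm.
α = 2·arctan(12.072 / (2 × 33.583)) = 2·arctan(0.17974) ≈ 20.3790°.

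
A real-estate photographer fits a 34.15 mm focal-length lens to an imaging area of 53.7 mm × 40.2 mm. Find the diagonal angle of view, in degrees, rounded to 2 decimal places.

88.97°

Sensor diagonal = √(53.7² + 40.2²) = √4499.7300 ≈ 67.0800 mm.
Angle of view α = 2·arctan(d/2f) with d = 67.0800 mm and f = 34.15 mm.
d/2f = 0.98214; arctan(0.98214) ≈ 44.4837°, so α ≈ 88.9674°.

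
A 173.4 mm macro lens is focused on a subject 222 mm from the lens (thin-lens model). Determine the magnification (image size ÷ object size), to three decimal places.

Thin lens: 1/f = 1/dₒ + 1/dᵢ → 1/dᵢ = 1/173.4 − 1/222 = 0.0012625 mm⁻¹, so dᵢ ≈ 792.0741 mm.
Magnification m = dᵢ/dₒ = 792.0741/222 ≈ 3.56790.

3.568×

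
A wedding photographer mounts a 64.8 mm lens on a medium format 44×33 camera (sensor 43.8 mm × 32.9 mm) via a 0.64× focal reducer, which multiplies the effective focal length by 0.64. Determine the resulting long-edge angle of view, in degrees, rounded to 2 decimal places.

Effective focal length f = 64.8 × 0.64 = 41.472 mm.
α = 2·arctan(43.8 / (2 × 41.472)) = 2·arctan(0.52807) ≈ 55.6741°.

55.67°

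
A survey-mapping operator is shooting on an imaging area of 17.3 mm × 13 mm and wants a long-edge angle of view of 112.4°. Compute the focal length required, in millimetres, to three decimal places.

From α = 2·arctan(w/2f) we get f = w / (2·tan(α/2)).
With w = 17.3 mm and α/2 = 56.2°, tan(α/2) ≈ 1.49378, so f ≈ 17.3 / 2.98756 ≈ 5.7907 mm.

5.791 mm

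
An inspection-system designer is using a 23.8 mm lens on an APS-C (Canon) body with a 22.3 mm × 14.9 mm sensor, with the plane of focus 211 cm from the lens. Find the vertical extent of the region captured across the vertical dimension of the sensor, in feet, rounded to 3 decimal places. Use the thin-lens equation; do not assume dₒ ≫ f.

4.285 ft

dₒ: 211 cm = 2110 mm.
Similar triangles through the lens centre give W/dₒ = h/dᵢ; with 1/f = 1/dₒ + 1/dᵢ this gives W = h·(dₒ − f)/f.
W = 14.9 mm × (2110 − 23.8) / 23.8 = 14.9 × 87.6555 ≈ 1306.066 mm = 1306.066/304.8 ft = 4.28499 ft.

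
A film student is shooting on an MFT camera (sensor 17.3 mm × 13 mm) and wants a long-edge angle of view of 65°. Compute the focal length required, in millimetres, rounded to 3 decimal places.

13.578 mm

From α = 2·arctan(w/2f) we get f = w / (2·tan(α/2)).
With w = 17.3 mm and α/2 = 32.5°, tan(α/2) ≈ 0.63707, so f ≈ 17.3 / 1.27414 ≈ 13.5778 mm.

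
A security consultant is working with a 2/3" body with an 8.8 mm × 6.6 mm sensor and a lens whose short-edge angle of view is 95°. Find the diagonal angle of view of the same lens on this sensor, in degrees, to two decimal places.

122.40°

From the short-edge AOV: f = 6.6 / (2·tan(47.5°)) = 6.6 / 2.18262 ≈ 3.0239 mm.
Sensor diagonal = √(8.8² + 6.6²) = √121.0000 ≈ 11.0000 mm.
Diagonal AOV = 2·arctan(11.0000 / (2 × 3.0239)) = 2·arctan(1.81885) ≈ 122.3961°.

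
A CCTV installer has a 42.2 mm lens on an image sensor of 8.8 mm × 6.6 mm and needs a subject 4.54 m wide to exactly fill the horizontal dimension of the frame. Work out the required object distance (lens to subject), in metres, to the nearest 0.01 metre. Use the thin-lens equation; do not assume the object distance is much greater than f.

W: 4.54 m = 4540 mm.
Magnification m = w/W = dᵢ/dₒ; combined with 1/f = 1/dₒ + 1/dᵢ this gives dₒ = f·(1 + W/w).
dₒ = 42.2 mm × (1 + 4540/8.8) = 42.2 × 516.9091 ≈ 21813.564 mm = 21.8136 m.

21.81 m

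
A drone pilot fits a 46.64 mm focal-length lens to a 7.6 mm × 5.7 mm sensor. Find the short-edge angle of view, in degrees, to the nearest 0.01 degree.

6.99°

Angle of view α = 2·arctan(h/2f) with h = 5.7 mm and f = 46.64 mm.
h/2f = 0.06111; arctan(0.06111) ≈ 3.4968°, so α ≈ 6.9936°.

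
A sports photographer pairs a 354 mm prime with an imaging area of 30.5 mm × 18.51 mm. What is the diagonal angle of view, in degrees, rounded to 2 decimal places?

Sensor diagonal = √(30.5² + 18.51²) = √1272.8701 ≈ 35.6773 mm.
Angle of view α = 2·arctan(d/2f) with d = 35.6773 mm and f = 354 mm.
d/2f = 0.05039; arctan(0.05039) ≈ 2.8848°, so α ≈ 5.7696°.

5.77°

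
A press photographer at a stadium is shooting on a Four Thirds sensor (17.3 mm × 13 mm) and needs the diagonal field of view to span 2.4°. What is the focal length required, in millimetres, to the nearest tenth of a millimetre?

Sensor diagonal = √(17.3² + 13²) = √468.2900 ≈ 21.6400 mm.
From α = 2·arctan(d/2f) we get f = d / (2·tan(α/2)).
With d = 21.6400 mm and α/2 = 1.2°, tan(α/2) ≈ 0.02095, so f ≈ 21.6400 / 0.04189 ≈ 516.5416 mm.

516.5 mm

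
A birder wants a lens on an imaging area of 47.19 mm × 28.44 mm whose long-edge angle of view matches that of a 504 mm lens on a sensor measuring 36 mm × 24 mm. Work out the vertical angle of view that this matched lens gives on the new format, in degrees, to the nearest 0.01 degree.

Equal long-edge AOV ⇒ f₂ = f₁ · 47.19/36 = 504 × 1.31083 ≈ 660.6600 mm.
Vertical AOV on the new format = 2·arctan(28.44 / (2 × 660.6600)) = 2·arctan(0.02152) ≈ 2.4661°.

2.47°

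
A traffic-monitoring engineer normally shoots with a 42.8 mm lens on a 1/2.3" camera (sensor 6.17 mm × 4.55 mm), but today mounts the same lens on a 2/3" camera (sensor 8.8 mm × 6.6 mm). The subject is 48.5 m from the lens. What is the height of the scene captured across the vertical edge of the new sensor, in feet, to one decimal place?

24.5 ft

The focal length stays 42.8 mm; the relevant sensor dimension is now h = 6.6 mm. Object distance dₒ = 48.5 m = 48500 mm.
Thin-lens field height W = h·(dₒ − f)/f = 6.6 × (48500 − 42.8)/42.8 ≈ 7472.372 mm = 7472.372/304.8 ft = 24.5157 ft.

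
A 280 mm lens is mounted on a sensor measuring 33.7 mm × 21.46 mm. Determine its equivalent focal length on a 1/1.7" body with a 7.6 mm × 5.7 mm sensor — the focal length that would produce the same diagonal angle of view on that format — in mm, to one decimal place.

Sensor diagonal = √(33.7² + 21.46²) = √1596.2216 ≈ 39.9527 mm.
Sensor diagonal = √(7.6² + 5.7²) = √90.2500 ≈ 9.5000 mm.
Equal angle of view means equal diagonal/f ratio, so f₂ = f₁ · (diagonal₂/diagonal₁) = 280 × 9.5000/39.9527.
f₂ = 280 × 0.23778 ≈ 66.579 mm.

66.6 mm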